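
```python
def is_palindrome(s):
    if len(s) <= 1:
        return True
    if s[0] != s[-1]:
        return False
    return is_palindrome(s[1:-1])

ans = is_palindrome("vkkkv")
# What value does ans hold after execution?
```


is_palindrome("vkkkv")
"vkkkv": s[0]='v' == s[-1]='v' -> is_palindrome("kkk")
"kkk": s[0]='k' == s[-1]='k' -> is_palindrome("k")
"k": len <= 1 -> True
= True


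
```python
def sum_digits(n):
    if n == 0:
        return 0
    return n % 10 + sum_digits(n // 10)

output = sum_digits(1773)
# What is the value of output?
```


sum_digits(1773)
= 3 + sum_digits(177)
= 3 + 7 + sum_digits(17)
= 3 + 7 + 7 + sum_digits(1)
= 3 + 7 + 7 + 1 + sum_digits(0)
= 3 + 7 + 7 + 1 + 0
= 18


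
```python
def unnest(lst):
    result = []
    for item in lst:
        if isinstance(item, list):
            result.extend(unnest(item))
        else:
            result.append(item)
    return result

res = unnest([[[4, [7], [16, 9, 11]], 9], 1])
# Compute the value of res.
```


unnest([[[4, [7], [16, 9, 11]], 9], 1])
Processing each element:
  [[4, [7], [16, 9, 11]], 9] is a list -> unnest recursively -> [4, 7, 16, 9, 11, 9]
  1 is not a list -> append 1
= [4, 7, 16, 9, 11, 9, 1]


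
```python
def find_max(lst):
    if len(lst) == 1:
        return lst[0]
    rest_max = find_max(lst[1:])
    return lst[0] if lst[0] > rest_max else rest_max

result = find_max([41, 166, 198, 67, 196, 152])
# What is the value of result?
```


find_max([41, 166, 198, 67, 196, 152])
= compare 41 with find_max([166, 198, 67, 196, 152])
= compare 166 with find_max([198, 67, 196, 152])
= compare 198 with find_max([67, 196, 152])
= compare 67 with find_max([196, 152])
= compare 196 with find_max([152])
Base: find_max([152]) = 152
compare 196 with 152: max = 196
compare 67 with 196: max = 196
compare 198 with 196: max = 198
compare 166 with 198: max = 198
compare 41 with 198: max = 198
= 198


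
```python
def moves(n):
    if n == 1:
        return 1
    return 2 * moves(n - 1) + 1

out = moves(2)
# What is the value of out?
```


moves(2)
= 2 * moves(1) + 1
Now compute bottom-up:
moves(1) = 1
moves(2) = 2 * 1 + 1 = 3
= 3


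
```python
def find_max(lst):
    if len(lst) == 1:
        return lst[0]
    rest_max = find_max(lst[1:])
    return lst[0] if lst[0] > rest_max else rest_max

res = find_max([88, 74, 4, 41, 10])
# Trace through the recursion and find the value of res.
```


find_max([88, 74, 4, 41, 10])
= compare 88 with find_max([74, 4, 41, 10])
= compare 74 with find_max([4, 41, 10])
= compare 4 with find_max([41, 10])
= compare 41 with find_max([10])
Base: find_max([10]) = 10
compare 41 with 10: max = 41
compare 4 with 41: max = 41
compare 74 with 41: max = 74
compare 88 with 74: max = 88
= 88


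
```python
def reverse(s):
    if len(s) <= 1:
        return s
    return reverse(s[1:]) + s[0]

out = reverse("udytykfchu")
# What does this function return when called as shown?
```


reverse("udytykfchu")
= reverse("dytykfchu") + "u"
= reverse("ytykfchu") + "d" + "u"
= reverse("tykfchu") + "y" + "d" + "u"
= reverse("ykfchu") + "t" + "y" + "d" + "u"
= reverse("kfchu") + "y" + "t" + "y" + "d" + "u"
= reverse("fchu") + "k" + "y" + "t" + "y" + "d" + "u"
= reverse("chu") + "f" + "k" + "y" + "t" + "y" + "d" + "u"
= reverse("hu") + "c" + "f" + "k" + "y" + "t" + "y" + "d" + "u"
= reverse("u") + "h" + "c" + "f" + "k" + "y" + "t" + "y" + "d" + "u"
= "u" + "h" + "c" + "f" + "k" + "y" + "t" + "y" + "d" + "u"
= "uhcfkytydu"


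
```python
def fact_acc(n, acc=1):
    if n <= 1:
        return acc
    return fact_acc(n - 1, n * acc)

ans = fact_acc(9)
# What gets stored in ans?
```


fact_acc(9, 1)
= fact_acc(8, 9 * 1) = fact_acc(8, 9)
= fact_acc(7, 8 * 9) = fact_acc(7, 72)
= fact_acc(6, 7 * 72) = fact_acc(6, 504)
= fact_acc(5, 6 * 504) = fact_acc(5, 3024)
= fact_acc(4, 5 * 3024) = fact_acc(4, 15120)
= fact_acc(3, 4 * 15120) = fact_acc(3, 60480)
= fact_acc(2, 3 * 60480) = fact_acc(2, 181440)
= fact_acc(1, 2 * 181440) = fact_acc(1, 362880)
n <= 1, return acc = 362880


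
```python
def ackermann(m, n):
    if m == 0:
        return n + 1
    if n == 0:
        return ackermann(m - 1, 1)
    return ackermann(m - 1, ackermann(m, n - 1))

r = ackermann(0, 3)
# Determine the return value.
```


ackermann(0, 3)
m == 0: return 3 + 1 = 4
= 4


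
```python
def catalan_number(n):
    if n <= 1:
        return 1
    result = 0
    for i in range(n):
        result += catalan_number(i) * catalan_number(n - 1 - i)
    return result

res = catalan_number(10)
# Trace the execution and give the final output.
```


catalan_number(10)
= sum of catalan_number(i) * catalan_number(10-1-i) for i in 0..9
First compute sub-values bottom-up:
  catalan_number(0) = 1, catalan_number(1) = 1
  catalan_number(2) = 1*1 + 1*1 = 2
  catalan_number(3) = 1*2 + 1*1 + 2*1 = 5
  catalan_number(4) = 1*5 + 1*2 + 2*1 + 5*1 = 14
  catalan_number(5) = 1*14 + 1*5 + 2*2 + 5*1 + 14*1 = 42
  catalan_number(6) = 1*42 + 1*14 + 2*5 + 5*2 + 14*1 + 42*1 = 132
  catalan_number(7) = 1*132 + 1*42 + 2*14 + 5*5 + 14*2 + 42*1 + 132*1 = 429
  catalan_number(8) = 1*429 + 1*132 + 2*42 + 5*14 + 14*5 + 42*2 + 132*1 + 429*1 = 1430
  catalan_number(9) = 1*1430 + 1*429 + 2*132 + 5*42 + 14*14 + 42*5 + 132*2 + 429*1 + 1430*1 = 4862
Now catalan_number(10):
  catalan_number(0)*catalan_number(9) = 1*4862 = 4862
  catalan_number(1)*catalan_number(8) = 1*1430 = 1430
  catalan_number(2)*catalan_number(7) = 2*429 = 858
  catalan_number(3)*catalan_number(6) = 5*132 = 660
  catalan_number(4)*catalan_number(5) = 14*42 = 588
  catalan_number(5)*catalan_number(4) = 42*14 = 588
  catalan_number(6)*catalan_number(3) = 132*5 = 660
  catalan_number(7)*catalan_number(2) = 429*2 = 858
  catalan_number(8)*catalan_number(1) = 1430*1 = 1430
  catalan_number(9)*catalan_number(0) = 4862*1 = 4862
= 4862 + 1430 + 858 + 660 + 588 + 588 + 660 + 858 + 1430 + 4862
= 16796


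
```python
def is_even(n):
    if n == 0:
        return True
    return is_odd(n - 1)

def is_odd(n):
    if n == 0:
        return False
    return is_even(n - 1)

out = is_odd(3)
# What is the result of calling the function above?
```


is_odd(3)
= is_even(2)
= is_odd(1)
= is_even(0)
n == 0: return True
= True


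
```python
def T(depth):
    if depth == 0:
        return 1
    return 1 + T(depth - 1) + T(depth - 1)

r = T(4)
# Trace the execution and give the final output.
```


T(4)
= 1 + T(3) + T(3)
= 1 + 2 * T(3)
T(k) = 2^(k+1) - 1
T(0) = 1
T(1) = 3
T(2) = 7
T(3) = 15
T(4) = 31
T(4) = 2^5 - 1 = 31


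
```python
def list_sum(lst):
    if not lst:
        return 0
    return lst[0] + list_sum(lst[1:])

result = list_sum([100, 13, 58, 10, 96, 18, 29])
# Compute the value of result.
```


list_sum([100, 13, 58, 10, 96, 18, 29])
= 100 + list_sum([13, 58, 10, 96, 18, 29])
= 100 + 13 + list_sum([58, 10, 96, 18, 29])
= 100 + 13 + 58 + list_sum([10, 96, 18, 29])
= 100 + 13 + 58 + 10 + list_sum([96, 18, 29])
= 100 + 13 + 58 + 10 + 96 + list_sum([18, 29])
= 100 + 13 + 58 + 10 + 96 + 18 + list_sum([29])
= 100 + 13 + 58 + 10 + 96 + 18 + 29 + list_sum([])
= 100 + 13 + 58 + 10 + 96 + 18 + 29 + 0
= 324


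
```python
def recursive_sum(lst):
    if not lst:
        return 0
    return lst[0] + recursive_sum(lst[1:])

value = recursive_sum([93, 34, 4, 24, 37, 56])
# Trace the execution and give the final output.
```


recursive_sum([93, 34, 4, 24, 37, 56])
= 93 + recursive_sum([34, 4, 24, 37, 56])
= 93 + 34 + recursive_sum([4, 24, 37, 56])
= 93 + 34 + 4 + recursive_sum([24, 37, 56])
= 93 + 34 + 4 + 24 + recursive_sum([37, 56])
= 93 + 34 + 4 + 24 + 37 + recursive_sum([56])
= 93 + 34 + 4 + 24 + 37 + 56 + recursive_sum([])
= 93 + 34 + 4 + 24 + 37 + 56 + 0
= 248


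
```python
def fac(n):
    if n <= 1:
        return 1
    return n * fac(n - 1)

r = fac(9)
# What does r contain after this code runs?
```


fac(9)
= 9 * fac(8)
= 9 * 8 * fac(7)
= 9 * 8 * 7 * fac(6)
= 9 * 8 * 7 * 6 * fac(5)
= 9 * 8 * 7 * 6 * 5 * fac(4)
= 9 * 8 * 7 * 6 * 5 * 4 * fac(3)
= 9 * 8 * 7 * 6 * 5 * 4 * 3 * fac(2)
= 9 * 8 * 7 * 6 * 5 * 4 * 3 * 2 * fac(1)
= 9 * 8 * 7 * 6 * 5 * 4 * 3 * 2 * 1
= 362880


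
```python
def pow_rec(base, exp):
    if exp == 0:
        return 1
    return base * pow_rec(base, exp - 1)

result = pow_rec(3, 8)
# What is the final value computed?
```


pow_rec(3, 8)
= 3 * pow_rec(3, 7)
= 3 * 3 * pow_rec(3, 6)
= 3 * 3 * 3 * pow_rec(3, 5)
= 3 * 3 * 3 * 3 * pow_rec(3, 4)
= 3 * 3 * 3 * 3 * 3 * pow_rec(3, 3)
= 3 * 3 * 3 * 3 * 3 * 3 * pow_rec(3, 2)
= 3 * 3 * 3 * 3 * 3 * 3 * 3 * pow_rec(3, 1)
= 3 * 3 * 3 * 3 * 3 * 3 * 3 * 3 * pow_rec(3, 0)
= 3 * 3 * 3 * 3 * 3 * 3 * 3 * 3 * 1
= 6561


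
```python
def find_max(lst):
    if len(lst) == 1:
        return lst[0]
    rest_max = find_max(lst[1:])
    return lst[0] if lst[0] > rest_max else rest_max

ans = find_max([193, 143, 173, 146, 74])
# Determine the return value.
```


find_max([193, 143, 173, 146, 74])
= compare 193 with find_max([143, 173, 146, 74])
= compare 143 with find_max([173, 146, 74])
= compare 173 with find_max([146, 74])
= compare 146 with find_max([74])
Base: find_max([74]) = 74
compare 146 with 74: max = 146
compare 173 with 146: max = 173
compare 143 with 173: max = 173
compare 193 with 173: max = 193
= 193


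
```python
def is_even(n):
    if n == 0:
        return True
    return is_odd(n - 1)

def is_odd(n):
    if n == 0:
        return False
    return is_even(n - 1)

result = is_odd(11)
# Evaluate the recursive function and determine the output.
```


is_odd(11)
= is_even(10)
= is_odd(9)
= is_even(8)
= is_odd(7)
= is_even(6)
= is_odd(5)
= is_even(4)
= is_odd(3)
= is_even(2)
= is_odd(1)
= is_even(0)
n == 0: return True
= True


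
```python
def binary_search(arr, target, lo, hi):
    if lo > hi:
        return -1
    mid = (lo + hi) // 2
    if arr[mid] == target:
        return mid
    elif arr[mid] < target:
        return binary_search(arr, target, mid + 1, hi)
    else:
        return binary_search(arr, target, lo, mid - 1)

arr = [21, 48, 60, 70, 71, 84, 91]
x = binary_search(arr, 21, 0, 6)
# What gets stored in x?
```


binary_search(arr, 21, 0, 6)
lo=0, hi=6, mid=3, arr[mid]=70
70 > 21, search left half
lo=0, hi=2, mid=1, arr[mid]=48
48 > 21, search left half
lo=0, hi=0, mid=0, arr[mid]=21
arr[0] == 21, found at index 0
= 0


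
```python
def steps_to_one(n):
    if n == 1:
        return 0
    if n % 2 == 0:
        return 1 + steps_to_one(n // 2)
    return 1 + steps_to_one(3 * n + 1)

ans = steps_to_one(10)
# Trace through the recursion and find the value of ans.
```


steps_to_one(10)
10 is even -> steps_to_one(5)
5 is odd -> 3*5+1 = 16 -> steps_to_one(16)
16 is even -> steps_to_one(8)
8 is even -> steps_to_one(4)
4 is even -> steps_to_one(2)
2 is even -> steps_to_one(1)
Reached 1 after 6 steps
= 6


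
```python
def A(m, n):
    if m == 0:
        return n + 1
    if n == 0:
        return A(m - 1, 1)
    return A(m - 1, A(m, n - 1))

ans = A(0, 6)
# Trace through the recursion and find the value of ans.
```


A(0, 6)
m == 0: return 6 + 1 = 7
= 7


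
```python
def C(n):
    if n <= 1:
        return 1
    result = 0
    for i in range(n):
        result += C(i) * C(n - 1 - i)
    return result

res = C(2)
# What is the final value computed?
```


C(2)
= sum of C(i) * C(2-1-i) for i in 0..1
  C(0)*C(1) = 1*1 = 1
  C(1)*C(0) = 1*1 = 1
= 1 + 1
= 2


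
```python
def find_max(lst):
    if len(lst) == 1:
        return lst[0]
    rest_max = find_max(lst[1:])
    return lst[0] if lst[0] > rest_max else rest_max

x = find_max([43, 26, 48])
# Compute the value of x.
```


find_max([43, 26, 48])
= compare 43 with find_max([26, 48])
= compare 26 with find_max([48])
Base: find_max([48]) = 48
compare 26 with 48: max = 48
compare 43 with 48: max = 48
= 48


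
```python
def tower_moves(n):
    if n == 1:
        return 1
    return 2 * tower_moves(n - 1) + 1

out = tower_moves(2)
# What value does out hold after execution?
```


tower_moves(2)
= 2 * tower_moves(1) + 1
Now compute bottom-up:
tower_moves(1) = 1
tower_moves(2) = 2 * 1 + 1 = 3
= 3


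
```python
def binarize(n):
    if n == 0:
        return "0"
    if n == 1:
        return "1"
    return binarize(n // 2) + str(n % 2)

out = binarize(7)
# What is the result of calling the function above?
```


binarize(7)
= binarize(3) + "1"
= binarize(1) + "1" + "1"
= "1" + "1" + "1"
= "111"


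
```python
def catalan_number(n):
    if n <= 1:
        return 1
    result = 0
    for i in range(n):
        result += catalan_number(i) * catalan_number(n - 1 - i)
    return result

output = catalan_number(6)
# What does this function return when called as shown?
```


catalan_number(6)
= sum of catalan_number(i) * catalan_number(6-1-i) for i in 0..5
First compute sub-values bottom-up:
  catalan_number(0) = 1, catalan_number(1) = 1
  catalan_number(2) = 1*1 + 1*1 = 2
  catalan_number(3) = 1*2 + 1*1 + 2*1 = 5
  catalan_number(4) = 1*5 + 1*2 + 2*1 + 5*1 = 14
  catalan_number(5) = 1*14 + 1*5 + 2*2 + 5*1 + 14*1 = 42
Now catalan_number(6):
  catalan_number(0)*catalan_number(5) = 1*42 = 42
  catalan_number(1)*catalan_number(4) = 1*14 = 14
  catalan_number(2)*catalan_number(3) = 2*5 = 10
  catalan_number(3)*catalan_number(2) = 5*2 = 10
  catalan_number(4)*catalan_number(1) = 14*1 = 14
  catalan_number(5)*catalan_number(0) = 42*1 = 42
= 42 + 14 + 10 + 10 + 14 + 42
= 132


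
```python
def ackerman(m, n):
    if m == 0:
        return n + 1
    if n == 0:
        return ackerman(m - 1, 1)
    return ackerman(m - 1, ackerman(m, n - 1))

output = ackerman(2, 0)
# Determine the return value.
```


ackerman(2, 0)
n == 0: return ackerman(1, 1)
= ackerman(1, 1) = 3
= 3


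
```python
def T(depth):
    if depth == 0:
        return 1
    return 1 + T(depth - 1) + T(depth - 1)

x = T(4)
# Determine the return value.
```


T(4)
= 1 + T(3) + T(3)
= 1 + 2 * T(3)
T(k) = 2^(k+1) - 1
T(0) = 1
T(1) = 3
T(2) = 7
T(3) = 15
T(4) = 31
T(4) = 2^5 - 1 = 31


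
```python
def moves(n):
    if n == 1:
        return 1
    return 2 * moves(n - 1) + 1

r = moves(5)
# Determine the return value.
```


moves(5)
= 2 * moves(4) + 1
= 2 * (2 * moves(3) + 1) + 1
= 2 * (2 * (2 * moves(2) + 1) + 1) + 1
= 2 * (2 * (2 * (2 * moves(1) + 1) + 1) + 1) + 1
Now compute bottom-up:
moves(1) = 1
moves(2) = 2 * 1 + 1 = 3
moves(3) = 2 * 3 + 1 = 7
moves(4) = 2 * 7 + 1 = 15
moves(5) = 2 * 15 + 1 = 31
= 31


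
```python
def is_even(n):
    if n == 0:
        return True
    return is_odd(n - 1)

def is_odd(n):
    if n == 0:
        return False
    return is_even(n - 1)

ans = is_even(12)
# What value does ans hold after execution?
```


is_even(12)
= is_odd(11)
= is_even(10)
= is_odd(9)
= is_even(8)
= is_odd(7)
= is_even(6)
= is_odd(5)
= is_even(4)
= is_odd(3)
= is_even(2)
= is_odd(1)
= is_even(0)
n == 0: return True
= True


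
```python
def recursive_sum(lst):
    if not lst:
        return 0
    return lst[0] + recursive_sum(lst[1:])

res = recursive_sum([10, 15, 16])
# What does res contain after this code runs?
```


recursive_sum([10, 15, 16])
= 10 + recursive_sum([15, 16])
= 10 + 15 + recursive_sum([16])
= 10 + 15 + 16 + recursive_sum([])
= 10 + 15 + 16 + 0
= 41


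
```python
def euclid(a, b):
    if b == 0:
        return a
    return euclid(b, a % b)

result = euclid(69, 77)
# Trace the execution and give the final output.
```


euclid(69, 77)
= euclid(77, 69 % 77) = euclid(77, 69)
= euclid(69, 77 % 69) = euclid(69, 8)
= euclid(8, 69 % 8) = euclid(8, 5)
= euclid(5, 8 % 5) = euclid(5, 3)
= euclid(3, 5 % 3) = euclid(3, 2)
= euclid(2, 3 % 2) = euclid(2, 1)
= euclid(1, 2 % 1) = euclid(1, 0)
b == 0, return a = 1


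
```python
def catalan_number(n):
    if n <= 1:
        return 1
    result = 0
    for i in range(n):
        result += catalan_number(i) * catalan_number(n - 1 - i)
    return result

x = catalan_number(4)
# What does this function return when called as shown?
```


catalan_number(4)
= sum of catalan_number(i) * catalan_number(4-1-i) for i in 0..3
First compute sub-values bottom-up:
  catalan_number(0) = 1, catalan_number(1) = 1
  catalan_number(2) = 1*1 + 1*1 = 2
  catalan_number(3) = 1*2 + 1*1 + 2*1 = 5
Now catalan_number(4):
  catalan_number(0)*catalan_number(3) = 1*5 = 5
  catalan_number(1)*catalan_number(2) = 1*2 = 2
  catalan_number(2)*catalan_number(1) = 2*1 = 2
  catalan_number(3)*catalan_number(0) = 5*1 = 5
= 5 + 2 + 2 + 5
= 14


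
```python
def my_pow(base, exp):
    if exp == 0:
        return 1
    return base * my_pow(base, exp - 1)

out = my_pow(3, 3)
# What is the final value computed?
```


my_pow(3, 3)
= 3 * my_pow(3, 2)
= 3 * 3 * my_pow(3, 1)
= 3 * 3 * 3 * my_pow(3, 0)
= 3 * 3 * 3 * 1
= 27


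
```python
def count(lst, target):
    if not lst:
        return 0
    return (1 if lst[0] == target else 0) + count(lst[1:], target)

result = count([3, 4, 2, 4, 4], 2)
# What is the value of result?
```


count([3, 4, 2, 4, 4], 2)
lst[0]=3 != 2: 0 + count([4, 2, 4, 4], 2)
lst[0]=4 != 2: 0 + count([2, 4, 4], 2)
lst[0]=2 == 2: 1 + count([4, 4], 2)
lst[0]=4 != 2: 0 + count([4], 2)
lst[0]=4 != 2: 0 + count([], 2)
= 1


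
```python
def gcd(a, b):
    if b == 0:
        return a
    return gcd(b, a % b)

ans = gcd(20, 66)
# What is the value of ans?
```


gcd(20, 66)
= gcd(66, 20 % 66) = gcd(66, 20)
= gcd(20, 66 % 20) = gcd(20, 6)
= gcd(6, 20 % 6) = gcd(6, 2)
= gcd(2, 6 % 2) = gcd(2, 0)
b == 0, return a = 2


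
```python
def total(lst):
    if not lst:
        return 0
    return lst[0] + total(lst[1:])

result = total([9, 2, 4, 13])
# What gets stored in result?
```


total([9, 2, 4, 13])
= 9 + total([2, 4, 13])
= 9 + 2 + total([4, 13])
= 9 + 2 + 4 + total([13])
= 9 + 2 + 4 + 13 + total([])
= 9 + 2 + 4 + 13 + 0
= 28


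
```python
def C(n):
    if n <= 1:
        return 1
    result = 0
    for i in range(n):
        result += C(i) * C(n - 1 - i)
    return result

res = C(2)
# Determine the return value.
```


C(2)
= sum of C(i) * C(2-1-i) for i in 0..1
  C(0)*C(1) = 1*1 = 1
  C(1)*C(0) = 1*1 = 1
= 1 + 1
= 2


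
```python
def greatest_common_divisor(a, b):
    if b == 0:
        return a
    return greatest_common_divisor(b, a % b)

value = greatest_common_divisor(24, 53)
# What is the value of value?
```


greatest_common_divisor(24, 53)
= greatest_common_divisor(53, 24 % 53) = greatest_common_divisor(53, 24)
= greatest_common_divisor(24, 53 % 24) = greatest_common_divisor(24, 5)
= greatest_common_divisor(5, 24 % 5) = greatest_common_divisor(5, 4)
= greatest_common_divisor(4, 5 % 4) = greatest_common_divisor(4, 1)
= greatest_common_divisor(1, 4 % 1) = greatest_common_divisor(1, 0)
b == 0, return a = 1


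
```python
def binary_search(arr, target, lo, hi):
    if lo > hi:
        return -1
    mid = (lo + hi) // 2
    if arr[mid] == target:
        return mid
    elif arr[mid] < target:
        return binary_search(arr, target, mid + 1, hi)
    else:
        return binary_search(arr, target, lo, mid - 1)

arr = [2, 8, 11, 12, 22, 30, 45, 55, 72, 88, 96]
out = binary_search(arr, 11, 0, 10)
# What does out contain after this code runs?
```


binary_search(arr, 11, 0, 10)
lo=0, hi=10, mid=5, arr[mid]=30
30 > 11, search left half
lo=0, hi=4, mid=2, arr[mid]=11
arr[2] == 11, found at index 2
= 2


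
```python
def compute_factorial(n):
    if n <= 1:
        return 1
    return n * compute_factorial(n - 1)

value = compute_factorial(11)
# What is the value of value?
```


compute_factorial(11)
= 11 * compute_factorial(10)
= 11 * 10 * compute_factorial(9)
= 11 * 10 * 9 * compute_factorial(8)
= 11 * 10 * 9 * 8 * compute_factorial(7)
= 11 * 10 * 9 * 8 * 7 * compute_factorial(6)
= 11 * 10 * 9 * 8 * 7 * 6 * compute_factorial(5)
= 11 * 10 * 9 * 8 * 7 * 6 * 5 * compute_factorial(4)
= 11 * 10 * 9 * 8 * 7 * 6 * 5 * 4 * compute_factorial(3)
= 11 * 10 * 9 * 8 * 7 * 6 * 5 * 4 * 3 * compute_factorial(2)
= 11 * 10 * 9 * 8 * 7 * 6 * 5 * 4 * 3 * 2 * compute_factorial(1)
= 11 * 10 * 9 * 8 * 7 * 6 * 5 * 4 * 3 * 2 * 1
= 39916800


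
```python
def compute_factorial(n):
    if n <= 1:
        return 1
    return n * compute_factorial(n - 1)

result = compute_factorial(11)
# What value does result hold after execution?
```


compute_factorial(11)
= 11 * compute_factorial(10)
= 11 * 10 * compute_factorial(9)
= 11 * 10 * 9 * compute_factorial(8)
= 11 * 10 * 9 * 8 * compute_factorial(7)
= 11 * 10 * 9 * 8 * 7 * compute_factorial(6)
= 11 * 10 * 9 * 8 * 7 * 6 * compute_factorial(5)
= 11 * 10 * 9 * 8 * 7 * 6 * 5 * compute_factorial(4)
= 11 * 10 * 9 * 8 * 7 * 6 * 5 * 4 * compute_factorial(3)
= 11 * 10 * 9 * 8 * 7 * 6 * 5 * 4 * 3 * compute_factorial(2)
= 11 * 10 * 9 * 8 * 7 * 6 * 5 * 4 * 3 * 2 * compute_factorial(1)
= 11 * 10 * 9 * 8 * 7 * 6 * 5 * 4 * 3 * 2 * 1
= 39916800


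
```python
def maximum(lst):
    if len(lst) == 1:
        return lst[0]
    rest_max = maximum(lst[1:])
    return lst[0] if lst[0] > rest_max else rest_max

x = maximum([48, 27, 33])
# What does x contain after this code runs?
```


maximum([48, 27, 33])
= compare 48 with maximum([27, 33])
= compare 27 with maximum([33])
Base: maximum([33]) = 33
compare 27 with 33: max = 33
compare 48 with 33: max = 48
= 48


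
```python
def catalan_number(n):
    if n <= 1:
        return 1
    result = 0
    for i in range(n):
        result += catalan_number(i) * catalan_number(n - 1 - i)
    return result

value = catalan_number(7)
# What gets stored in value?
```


catalan_number(7)
= sum of catalan_number(i) * catalan_number(7-1-i) for i in 0..6
First compute sub-values bottom-up:
  catalan_number(0) = 1, catalan_number(1) = 1
  catalan_number(2) = 1*1 + 1*1 = 2
  catalan_number(3) = 1*2 + 1*1 + 2*1 = 5
  catalan_number(4) = 1*5 + 1*2 + 2*1 + 5*1 = 14
  catalan_number(5) = 1*14 + 1*5 + 2*2 + 5*1 + 14*1 = 42
  catalan_number(6) = 1*42 + 1*14 + 2*5 + 5*2 + 14*1 + 42*1 = 132
Now catalan_number(7):
  catalan_number(0)*catalan_number(6) = 1*132 = 132
  catalan_number(1)*catalan_number(5) = 1*42 = 42
  catalan_number(2)*catalan_number(4) = 2*14 = 28
  catalan_number(3)*catalan_number(3) = 5*5 = 25
  catalan_number(4)*catalan_number(2) = 14*2 = 28
  catalan_number(5)*catalan_number(1) = 42*1 = 42
  catalan_number(6)*catalan_number(0) = 132*1 = 132
= 132 + 42 + 28 + 25 + 28 + 42 + 132
= 429


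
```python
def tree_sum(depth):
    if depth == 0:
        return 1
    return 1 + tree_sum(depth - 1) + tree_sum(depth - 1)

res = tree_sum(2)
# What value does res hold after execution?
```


tree_sum(2)
= 1 + tree_sum(1) + tree_sum(1)
= 1 + 2 * tree_sum(1)
tree_sum(k) = 2^(k+1) - 1
tree_sum(0) = 1
tree_sum(1) = 3
tree_sum(2) = 7
tree_sum(2) = 2^3 - 1 = 7


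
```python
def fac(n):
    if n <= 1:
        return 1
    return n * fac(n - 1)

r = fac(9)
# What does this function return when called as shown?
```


fac(9)
= 9 * fac(8)
= 9 * 8 * fac(7)
= 9 * 8 * 7 * fac(6)
= 9 * 8 * 7 * 6 * fac(5)
= 9 * 8 * 7 * 6 * 5 * fac(4)
= 9 * 8 * 7 * 6 * 5 * 4 * fac(3)
= 9 * 8 * 7 * 6 * 5 * 4 * 3 * fac(2)
= 9 * 8 * 7 * 6 * 5 * 4 * 3 * 2 * fac(1)
= 9 * 8 * 7 * 6 * 5 * 4 * 3 * 2 * 1
= 362880


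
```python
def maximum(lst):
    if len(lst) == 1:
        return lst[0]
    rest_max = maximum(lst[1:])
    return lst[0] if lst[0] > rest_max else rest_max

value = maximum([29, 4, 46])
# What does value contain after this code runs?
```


maximum([29, 4, 46])
= compare 29 with maximum([4, 46])
= compare 4 with maximum([46])
Base: maximum([46]) = 46
compare 4 with 46: max = 46
compare 29 with 46: max = 46
= 46


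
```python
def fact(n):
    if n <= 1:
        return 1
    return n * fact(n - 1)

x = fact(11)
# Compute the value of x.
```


fact(11)
= 11 * fact(10)
= 11 * 10 * fact(9)
= 11 * 10 * 9 * fact(8)
= 11 * 10 * 9 * 8 * fact(7)
= 11 * 10 * 9 * 8 * 7 * fact(6)
= 11 * 10 * 9 * 8 * 7 * 6 * fact(5)
= 11 * 10 * 9 * 8 * 7 * 6 * 5 * fact(4)
= 11 * 10 * 9 * 8 * 7 * 6 * 5 * 4 * fact(3)
= 11 * 10 * 9 * 8 * 7 * 6 * 5 * 4 * 3 * fact(2)
= 11 * 10 * 9 * 8 * 7 * 6 * 5 * 4 * 3 * 2 * fact(1)
= 11 * 10 * 9 * 8 * 7 * 6 * 5 * 4 * 3 * 2 * 1
= 39916800


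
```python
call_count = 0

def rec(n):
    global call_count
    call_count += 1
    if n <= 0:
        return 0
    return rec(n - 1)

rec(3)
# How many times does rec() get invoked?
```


rec(3) calls rec(2) calls ... calls rec(0)
Total calls: 3 + 1 (for base case) = 4


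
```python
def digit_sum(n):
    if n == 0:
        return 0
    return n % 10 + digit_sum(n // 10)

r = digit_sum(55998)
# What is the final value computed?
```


digit_sum(55998)
= 8 + digit_sum(5599)
= 8 + 9 + digit_sum(559)
= 8 + 9 + 9 + digit_sum(55)
= 8 + 9 + 9 + 5 + digit_sum(5)
= 8 + 9 + 9 + 5 + 5 + digit_sum(0)
= 8 + 9 + 9 + 5 + 5 + 0
= 36


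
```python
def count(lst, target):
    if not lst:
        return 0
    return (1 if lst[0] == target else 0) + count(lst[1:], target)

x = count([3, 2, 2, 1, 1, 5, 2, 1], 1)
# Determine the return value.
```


count([3, 2, 2, 1, 1, 5, 2, 1], 1)
lst[0]=3 != 1: 0 + count([2, 2, 1, 1, 5, 2, 1], 1)
lst[0]=2 != 1: 0 + count([2, 1, 1, 5, 2, 1], 1)
lst[0]=2 != 1: 0 + count([1, 1, 5, 2, 1], 1)
lst[0]=1 == 1: 1 + count([1, 5, 2, 1], 1)
lst[0]=1 == 1: 1 + count([5, 2, 1], 1)
lst[0]=5 != 1: 0 + count([2, 1], 1)
lst[0]=2 != 1: 0 + count([1], 1)
lst[0]=1 == 1: 1 + count([], 1)
= 3


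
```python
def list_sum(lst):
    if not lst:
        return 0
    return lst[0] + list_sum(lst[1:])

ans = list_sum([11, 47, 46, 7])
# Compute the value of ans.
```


list_sum([11, 47, 46, 7])
= 11 + list_sum([47, 46, 7])
= 11 + 47 + list_sum([46, 7])
= 11 + 47 + 46 + list_sum([7])
= 11 + 47 + 46 + 7 + list_sum([])
= 11 + 47 + 46 + 7 + 0
= 111


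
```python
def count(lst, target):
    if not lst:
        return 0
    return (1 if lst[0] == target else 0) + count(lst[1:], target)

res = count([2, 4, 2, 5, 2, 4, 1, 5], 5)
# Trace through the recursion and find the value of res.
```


count([2, 4, 2, 5, 2, 4, 1, 5], 5)
lst[0]=2 != 5: 0 + count([4, 2, 5, 2, 4, 1, 5], 5)
lst[0]=4 != 5: 0 + count([2, 5, 2, 4, 1, 5], 5)
lst[0]=2 != 5: 0 + count([5, 2, 4, 1, 5], 5)
lst[0]=5 == 5: 1 + count([2, 4, 1, 5], 5)
lst[0]=2 != 5: 0 + count([4, 1, 5], 5)
lst[0]=4 != 5: 0 + count([1, 5], 5)
lst[0]=1 != 5: 0 + count([5], 5)
lst[0]=5 == 5: 1 + count([], 5)
= 2


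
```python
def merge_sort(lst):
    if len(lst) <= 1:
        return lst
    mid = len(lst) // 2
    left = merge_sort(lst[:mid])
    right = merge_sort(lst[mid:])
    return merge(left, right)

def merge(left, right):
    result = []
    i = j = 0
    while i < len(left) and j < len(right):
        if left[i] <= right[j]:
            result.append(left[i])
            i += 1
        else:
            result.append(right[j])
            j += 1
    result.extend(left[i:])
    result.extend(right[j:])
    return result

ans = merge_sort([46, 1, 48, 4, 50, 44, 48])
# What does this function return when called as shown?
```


merge_sort([46, 1, 48, 4, 50, 44, 48])
Split into [46, 1, 48] and [4, 50, 44, 48]
Left sorted: [1, 46, 48]
Right sorted: [4, 44, 48, 50]
Merge [1, 46, 48] and [4, 44, 48, 50]
= [1, 4, 44, 46, 48, 48, 50]


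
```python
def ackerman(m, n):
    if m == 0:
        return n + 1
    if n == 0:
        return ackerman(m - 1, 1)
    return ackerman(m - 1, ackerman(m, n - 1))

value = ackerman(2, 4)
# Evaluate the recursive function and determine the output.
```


ackerman(2, 4)
= ackerman(1, ackerman(2, 3))
First compute ackerman(2, 3) = 9
= ackerman(1, 9)
= 11


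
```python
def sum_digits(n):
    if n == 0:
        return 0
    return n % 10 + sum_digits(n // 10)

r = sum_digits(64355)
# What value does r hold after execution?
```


sum_digits(64355)
= 5 + sum_digits(6435)
= 5 + 5 + sum_digits(643)
= 5 + 5 + 3 + sum_digits(64)
= 5 + 5 + 3 + 4 + sum_digits(6)
= 5 + 5 + 3 + 4 + 6 + sum_digits(0)
= 5 + 5 + 3 + 4 + 6 + 0
= 23


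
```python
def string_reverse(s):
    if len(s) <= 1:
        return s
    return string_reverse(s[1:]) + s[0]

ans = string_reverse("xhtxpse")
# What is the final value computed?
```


string_reverse("xhtxpse")
= string_reverse("htxpse") + "x"
= string_reverse("txpse") + "h" + "x"
= string_reverse("xpse") + "t" + "h" + "x"
= string_reverse("pse") + "x" + "t" + "h" + "x"
= string_reverse("se") + "p" + "x" + "t" + "h" + "x"
= string_reverse("e") + "s" + "p" + "x" + "t" + "h" + "x"
= "e" + "s" + "p" + "x" + "t" + "h" + "x"
= "espxthx"


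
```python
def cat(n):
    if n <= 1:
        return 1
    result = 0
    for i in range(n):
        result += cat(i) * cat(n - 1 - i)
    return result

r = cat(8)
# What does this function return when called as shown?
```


cat(8)
= sum of cat(i) * cat(8-1-i) for i in 0..7
First compute sub-values bottom-up:
  cat(0) = 1, cat(1) = 1
  cat(2) = 1*1 + 1*1 = 2
  cat(3) = 1*2 + 1*1 + 2*1 = 5
  cat(4) = 1*5 + 1*2 + 2*1 + 5*1 = 14
  cat(5) = 1*14 + 1*5 + 2*2 + 5*1 + 14*1 = 42
  cat(6) = 1*42 + 1*14 + 2*5 + 5*2 + 14*1 + 42*1 = 132
  cat(7) = 1*132 + 1*42 + 2*14 + 5*5 + 14*2 + 42*1 + 132*1 = 429
Now cat(8):
  cat(0)*cat(7) = 1*429 = 429
  cat(1)*cat(6) = 1*132 = 132
  cat(2)*cat(5) = 2*42 = 84
  cat(3)*cat(4) = 5*14 = 70
  cat(4)*cat(3) = 14*5 = 70
  cat(5)*cat(2) = 42*2 = 84
  cat(6)*cat(1) = 132*1 = 132
  cat(7)*cat(0) = 429*1 = 429
= 429 + 132 + 84 + 70 + 70 + 84 + 132 + 429
= 1430


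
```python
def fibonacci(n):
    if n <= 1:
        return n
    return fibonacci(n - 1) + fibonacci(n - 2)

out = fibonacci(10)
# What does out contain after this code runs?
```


fibonacci(10)
= fibonacci(9) + fibonacci(8)
= (fibonacci(8) + fibonacci(7)) + fibonacci(8)
Computing bottom-up: fibonacci(0)=0, fibonacci(1)=1, fibonacci(2)=1, fibonacci(3)=2, fibonacci(4)=3, fibonacci(5)=5, fibonacci(6)=8, fibonacci(7)=13, fibonacci(8)=21, fibonacci(9)=34, fibonacci(10)=55
= 55


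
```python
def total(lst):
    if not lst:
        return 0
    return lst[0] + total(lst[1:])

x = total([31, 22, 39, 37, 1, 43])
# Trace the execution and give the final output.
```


total([31, 22, 39, 37, 1, 43])
= 31 + total([22, 39, 37, 1, 43])
= 31 + 22 + total([39, 37, 1, 43])
= 31 + 22 + 39 + total([37, 1, 43])
= 31 + 22 + 39 + 37 + total([1, 43])
= 31 + 22 + 39 + 37 + 1 + total([43])
= 31 + 22 + 39 + 37 + 1 + 43 + total([])
= 31 + 22 + 39 + 37 + 1 + 43 + 0
= 173


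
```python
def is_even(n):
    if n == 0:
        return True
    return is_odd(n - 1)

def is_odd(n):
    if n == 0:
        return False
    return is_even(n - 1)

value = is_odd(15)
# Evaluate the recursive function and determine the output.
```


is_odd(15)
= is_even(14)
= is_odd(13)
= is_even(12)
= is_odd(11)
= is_even(10)
= is_odd(9)
= is_even(8)
= is_odd(7)
= is_even(6)
= is_odd(5)
= is_even(4)
= is_odd(3)
= is_even(2)
= is_odd(1)
= is_even(0)
n == 0: return True
= True


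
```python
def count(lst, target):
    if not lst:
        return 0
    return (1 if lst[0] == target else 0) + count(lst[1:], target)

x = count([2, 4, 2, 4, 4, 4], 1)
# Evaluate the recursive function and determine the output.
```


count([2, 4, 2, 4, 4, 4], 1)
lst[0]=2 != 1: 0 + count([4, 2, 4, 4, 4], 1)
lst[0]=4 != 1: 0 + count([2, 4, 4, 4], 1)
lst[0]=2 != 1: 0 + count([4, 4, 4], 1)
lst[0]=4 != 1: 0 + count([4, 4], 1)
lst[0]=4 != 1: 0 + count([4], 1)
lst[0]=4 != 1: 0 + count([], 1)
= 0


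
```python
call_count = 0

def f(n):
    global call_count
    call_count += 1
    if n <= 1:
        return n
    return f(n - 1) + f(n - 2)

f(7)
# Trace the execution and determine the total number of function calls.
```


f(7) calls f(6) and f(5); each non-base call branches into two more.
Let C(k) = total number of calls made by f(k), including the call to f(k) itself.
Base cases: C(0) = 1, C(1) = 1
Recurrence: C(k) = 1 + C(k-1) + C(k-2)
  C(2) = 1 + C(1) + C(0) = 1 + 1 + 1 = 3
  C(3) = 1 + C(2) + C(1) = 1 + 3 + 1 = 5
  C(4) = 1 + C(3) + C(2) = 1 + 5 + 3 = 9
  C(5) = 1 + C(4) + C(3) = 1 + 9 + 5 = 15
  C(6) = 1 + C(5) + C(4) = 1 + 15 + 9 = 25
  C(7) = 1 + C(6) + C(5) = 1 + 25 + 15 = 41
Total calls = C(7) = 41


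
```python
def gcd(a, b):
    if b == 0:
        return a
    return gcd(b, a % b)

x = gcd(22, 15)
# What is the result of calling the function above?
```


gcd(22, 15)
= gcd(15, 22 % 15) = gcd(15, 7)
= gcd(7, 15 % 7) = gcd(7, 1)
= gcd(1, 7 % 1) = gcd(1, 0)
b == 0, return a = 1


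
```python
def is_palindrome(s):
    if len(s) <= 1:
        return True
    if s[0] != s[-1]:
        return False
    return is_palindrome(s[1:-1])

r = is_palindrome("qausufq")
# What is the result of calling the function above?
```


is_palindrome("qausufq")
"qausufq": s[0]='q' == s[-1]='q' -> is_palindrome("ausuf")
"ausuf": s[0]='a' != s[-1]='f' -> False
= False


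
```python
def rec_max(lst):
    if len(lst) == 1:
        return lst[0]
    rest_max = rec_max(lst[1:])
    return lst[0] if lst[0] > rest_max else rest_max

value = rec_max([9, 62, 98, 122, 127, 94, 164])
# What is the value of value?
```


rec_max([9, 62, 98, 122, 127, 94, 164])
= compare 9 with rec_max([62, 98, 122, 127, 94, 164])
= compare 62 with rec_max([98, 122, 127, 94, 164])
= compare 98 with rec_max([122, 127, 94, 164])
= compare 122 with rec_max([127, 94, 164])
= compare 127 with rec_max([94, 164])
= compare 94 with rec_max([164])
Base: rec_max([164]) = 164
compare 94 with 164: max = 164
compare 127 with 164: max = 164
compare 122 with 164: max = 164
compare 98 with 164: max = 164
compare 62 with 164: max = 164
compare 9 with 164: max = 164
= 164


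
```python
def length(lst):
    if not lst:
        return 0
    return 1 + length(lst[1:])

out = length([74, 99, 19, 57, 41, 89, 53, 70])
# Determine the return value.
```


length([74, 99, 19, 57, 41, 89, 53, 70])
= 1 + length([99, 19, 57, 41, 89, 53, 70])
= 1 + 1 + length([19, 57, 41, 89, 53, 70])
= 1 + 1 + 1 + length([57, 41, 89, 53, 70])
= 1 + 1 + 1 + 1 + length([41, 89, 53, 70])
= 1 + 1 + 1 + 1 + 1 + length([89, 53, 70])
= 1 + 1 + 1 + 1 + 1 + 1 + length([53, 70])
= 1 + 1 + 1 + 1 + 1 + 1 + 1 + length([70])
= 1 + 1 + 1 + 1 + 1 + 1 + 1 + 1 + length([])
= 1 + 1 + 1 + 1 + 1 + 1 + 1 + 1 + 0
= 8


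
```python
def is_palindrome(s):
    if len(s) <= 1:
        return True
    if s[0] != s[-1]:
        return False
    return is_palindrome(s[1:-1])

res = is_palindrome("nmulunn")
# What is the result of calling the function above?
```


is_palindrome("nmulunn")
"nmulunn": s[0]='n' == s[-1]='n' -> is_palindrome("mulun")
"mulun": s[0]='m' != s[-1]='n' -> False
= False


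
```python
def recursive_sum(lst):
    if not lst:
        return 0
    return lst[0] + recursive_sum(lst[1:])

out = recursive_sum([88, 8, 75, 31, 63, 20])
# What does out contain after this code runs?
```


recursive_sum([88, 8, 75, 31, 63, 20])
= 88 + recursive_sum([8, 75, 31, 63, 20])
= 88 + 8 + recursive_sum([75, 31, 63, 20])
= 88 + 8 + 75 + recursive_sum([31, 63, 20])
= 88 + 8 + 75 + 31 + recursive_sum([63, 20])
= 88 + 8 + 75 + 31 + 63 + recursive_sum([20])
= 88 + 8 + 75 + 31 + 63 + 20 + recursive_sum([])
= 88 + 8 + 75 + 31 + 63 + 20 + 0
= 285


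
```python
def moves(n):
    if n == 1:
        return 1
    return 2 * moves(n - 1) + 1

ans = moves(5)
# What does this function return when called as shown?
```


moves(5)
= 2 * moves(4) + 1
= 2 * (2 * moves(3) + 1) + 1
= 2 * (2 * (2 * moves(2) + 1) + 1) + 1
= 2 * (2 * (2 * (2 * moves(1) + 1) + 1) + 1) + 1
Now compute bottom-up:
moves(1) = 1
moves(2) = 2 * 1 + 1 = 3
moves(3) = 2 * 3 + 1 = 7
moves(4) = 2 * 7 + 1 = 15
moves(5) = 2 * 15 + 1 = 31
= 31


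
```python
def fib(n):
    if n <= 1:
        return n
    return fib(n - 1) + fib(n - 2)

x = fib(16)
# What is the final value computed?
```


fib(16)
= fib(15) + fib(14)
= (fib(14) + fib(13)) + fib(14)
Computing bottom-up: fib(0)=0, fib(1)=1, fib(2)=1, fib(3)=2, fib(4)=3, fib(5)=5, fib(6)=8, fib(7)=13, fib(8)=21, fib(9)=34, fib(10)=55, fib(11)=89, fib(12)=144, fib(13)=233, fib(14)=377, fib(15)=610, fib(16)=987
= 987


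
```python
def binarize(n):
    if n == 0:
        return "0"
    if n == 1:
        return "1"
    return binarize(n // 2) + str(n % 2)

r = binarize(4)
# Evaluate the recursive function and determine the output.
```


binarize(4)
= binarize(2) + "0"
= binarize(1) + "0" + "0"
= "1" + "0" + "0"
= "100"


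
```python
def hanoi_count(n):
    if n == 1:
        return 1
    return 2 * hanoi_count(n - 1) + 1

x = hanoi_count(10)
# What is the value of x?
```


hanoi_count(10)
= 2 * hanoi_count(9) + 1
= 2 * (2 * hanoi_count(8) + 1) + 1
= 2 * (2 * (2 * hanoi_count(7) + 1) + 1) + 1
= 2 * (2 * (2 * (2 * hanoi_count(6) + 1) + 1) + 1) + 1
= 2 * (2 * (2 * (2 * (2 * hanoi_count(5) + 1) + 1) + 1) + 1) + 1
= 2 * (2 * (2 * (2 * (2 * (2 * hanoi_count(4) + 1) + 1) + 1) + 1) + 1) + 1
= 2 * (2 * (2 * (2 * (2 * (2 * (2 * hanoi_count(3) + 1) + 1) + 1) + 1) + 1) + 1) + 1
= 2 * (2 * (2 * (2 * (2 * (2 * (2 * (2 * hanoi_count(2) + 1) + 1) + 1) + 1) + 1) + 1) + 1) + 1
= 2 * (2 * (2 * (2 * (2 * (2 * (2 * (2 * (2 * hanoi_count(1) + 1) + 1) + 1) + 1) + 1) + 1) + 1) + 1) + 1
Now compute bottom-up:
hanoi_count(1) = 1
hanoi_count(2) = 2 * 1 + 1 = 3
hanoi_count(3) = 2 * 3 + 1 = 7
hanoi_count(4) = 2 * 7 + 1 = 15
hanoi_count(5) = 2 * 15 + 1 = 31
hanoi_count(6) = 2 * 31 + 1 = 63
hanoi_count(7) = 2 * 63 + 1 = 127
hanoi_count(8) = 2 * 127 + 1 = 255
hanoi_count(9) = 2 * 255 + 1 = 511
hanoi_count(10) = 2 * 511 + 1 = 1023
= 1023


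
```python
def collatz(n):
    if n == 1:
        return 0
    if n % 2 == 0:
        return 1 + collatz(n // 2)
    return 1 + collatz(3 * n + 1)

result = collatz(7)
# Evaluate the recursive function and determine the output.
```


collatz(7)
7 is odd -> 3*7+1 = 22 -> collatz(22)
22 is even -> collatz(11)
11 is odd -> 3*11+1 = 34 -> collatz(34)
34 is even -> collatz(17)
17 is odd -> 3*17+1 = 52 -> collatz(52)
52 is even -> collatz(26)
26 is even -> collatz(13)
13 is odd -> 3*13+1 = 40 -> collatz(40)
40 is even -> collatz(20)
20 is even -> collatz(10)
10 is even -> collatz(5)
5 is odd -> 3*5+1 = 16 -> collatz(16)
16 is even -> collatz(8)
8 is even -> collatz(4)
4 is even -> collatz(2)
2 is even -> collatz(1)
Reached 1 after 16 steps
= 16


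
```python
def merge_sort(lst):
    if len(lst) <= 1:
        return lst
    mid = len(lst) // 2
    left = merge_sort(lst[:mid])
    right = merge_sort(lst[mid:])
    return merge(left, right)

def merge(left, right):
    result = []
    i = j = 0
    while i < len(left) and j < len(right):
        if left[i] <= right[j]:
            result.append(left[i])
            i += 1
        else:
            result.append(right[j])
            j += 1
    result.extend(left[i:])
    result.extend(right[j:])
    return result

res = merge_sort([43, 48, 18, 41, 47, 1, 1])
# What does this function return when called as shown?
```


merge_sort([43, 48, 18, 41, 47, 1, 1])
Split into [43, 48, 18] and [41, 47, 1, 1]
Left sorted: [18, 43, 48]
Right sorted: [1, 1, 41, 47]
Merge [18, 43, 48] and [1, 1, 41, 47]
= [1, 1, 18, 41, 43, 47, 48]


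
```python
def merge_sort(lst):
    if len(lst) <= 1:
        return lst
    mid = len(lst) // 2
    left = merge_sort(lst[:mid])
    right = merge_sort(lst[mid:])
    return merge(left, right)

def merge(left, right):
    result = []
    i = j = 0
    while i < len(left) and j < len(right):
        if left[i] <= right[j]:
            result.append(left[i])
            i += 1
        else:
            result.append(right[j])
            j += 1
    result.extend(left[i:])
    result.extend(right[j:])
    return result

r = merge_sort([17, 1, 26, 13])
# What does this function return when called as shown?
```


merge_sort([17, 1, 26, 13])
Split into [17, 1] and [26, 13]
Left sorted: [1, 17]
Right sorted: [13, 26]
Merge [1, 17] and [13, 26]
= [1, 13, 17, 26]


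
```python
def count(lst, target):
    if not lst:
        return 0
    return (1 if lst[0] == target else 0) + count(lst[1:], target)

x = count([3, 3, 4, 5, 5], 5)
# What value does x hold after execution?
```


count([3, 3, 4, 5, 5], 5)
lst[0]=3 != 5: 0 + count([3, 4, 5, 5], 5)
lst[0]=3 != 5: 0 + count([4, 5, 5], 5)
lst[0]=4 != 5: 0 + count([5, 5], 5)
lst[0]=5 == 5: 1 + count([5], 5)
lst[0]=5 == 5: 1 + count([], 5)
= 2


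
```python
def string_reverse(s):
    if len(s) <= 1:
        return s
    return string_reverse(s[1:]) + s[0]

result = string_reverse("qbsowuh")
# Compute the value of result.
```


string_reverse("qbsowuh")
= string_reverse("bsowuh") + "q"
= string_reverse("sowuh") + "b" + "q"
= string_reverse("owuh") + "s" + "b" + "q"
= string_reverse("wuh") + "o" + "s" + "b" + "q"
= string_reverse("uh") + "w" + "o" + "s" + "b" + "q"
= string_reverse("h") + "u" + "w" + "o" + "s" + "b" + "q"
= "h" + "u" + "w" + "o" + "s" + "b" + "q"
= "huwosbq"
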